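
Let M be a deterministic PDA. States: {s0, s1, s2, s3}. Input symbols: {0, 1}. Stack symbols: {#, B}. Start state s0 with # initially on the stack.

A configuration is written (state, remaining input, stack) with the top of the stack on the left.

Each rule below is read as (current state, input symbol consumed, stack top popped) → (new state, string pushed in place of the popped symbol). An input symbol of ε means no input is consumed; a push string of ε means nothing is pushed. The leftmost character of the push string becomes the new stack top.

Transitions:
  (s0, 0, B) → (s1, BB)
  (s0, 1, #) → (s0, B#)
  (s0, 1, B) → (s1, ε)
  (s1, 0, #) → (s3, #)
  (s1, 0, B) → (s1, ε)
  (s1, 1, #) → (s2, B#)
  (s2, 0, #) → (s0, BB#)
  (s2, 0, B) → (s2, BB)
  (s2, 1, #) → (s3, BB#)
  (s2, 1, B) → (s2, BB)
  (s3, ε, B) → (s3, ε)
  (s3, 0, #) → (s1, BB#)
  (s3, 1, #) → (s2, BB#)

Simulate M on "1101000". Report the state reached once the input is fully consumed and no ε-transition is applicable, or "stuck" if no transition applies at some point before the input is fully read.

(s0, 1101000, #)
  read 1, top #: go to s0, push B# → (s0, 101000, B#)
  read 1, top B: go to s1, push ε → (s1, 01000, #)
  read 0, top #: go to s3, push # → (s3, 1000, #)
  read 1, top #: go to s2, push BB# → (s2, 000, BB#)
  read 0, top B: go to s2, push BB → (s2, 00, BBB#)
  read 0, top B: go to s2, push BB → (s2, 0, BBBB#)
  read 0, top B: go to s2, push BB → (s2, ε, BBBBB#)
All input consumed; M is in state s2.

s2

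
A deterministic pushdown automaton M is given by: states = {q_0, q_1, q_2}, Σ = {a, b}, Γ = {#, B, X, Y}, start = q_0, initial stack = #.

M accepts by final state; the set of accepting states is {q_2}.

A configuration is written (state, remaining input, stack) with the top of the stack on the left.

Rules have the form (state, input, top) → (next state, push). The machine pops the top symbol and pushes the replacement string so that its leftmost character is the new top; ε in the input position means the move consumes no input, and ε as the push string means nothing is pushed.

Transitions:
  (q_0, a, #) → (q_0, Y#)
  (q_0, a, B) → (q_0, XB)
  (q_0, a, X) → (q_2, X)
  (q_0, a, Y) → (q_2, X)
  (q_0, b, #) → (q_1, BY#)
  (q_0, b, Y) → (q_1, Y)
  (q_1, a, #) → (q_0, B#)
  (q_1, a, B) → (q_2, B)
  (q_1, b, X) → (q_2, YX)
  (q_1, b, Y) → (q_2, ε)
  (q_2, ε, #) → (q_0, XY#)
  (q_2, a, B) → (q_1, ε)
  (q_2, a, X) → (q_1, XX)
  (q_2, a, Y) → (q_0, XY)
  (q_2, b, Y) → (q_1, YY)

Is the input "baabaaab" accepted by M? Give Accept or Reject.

(q_0, baabaaab, #)
  read b, top #: go to q_1, push BY# → (q_1, aabaaab, BY#)
  read a, top B: go to q_2, push B → (q_2, abaaab, BY#)
  read a, top B: go to q_1, push ε → (q_1, baaab, Y#)
  read b, top Y: go to q_2, push ε → (q_2, aaab, #)
  ε-move, top #: go to q_0, push XY# → (q_0, aaab, XY#)
  read a, top X: go to q_2, push X → (q_2, aab, XY#)
  read a, top X: go to q_1, push XX → (q_1, ab, XXY#)
No transition applies at (q_1, ab, XXY#); input not fully consumed.

Reject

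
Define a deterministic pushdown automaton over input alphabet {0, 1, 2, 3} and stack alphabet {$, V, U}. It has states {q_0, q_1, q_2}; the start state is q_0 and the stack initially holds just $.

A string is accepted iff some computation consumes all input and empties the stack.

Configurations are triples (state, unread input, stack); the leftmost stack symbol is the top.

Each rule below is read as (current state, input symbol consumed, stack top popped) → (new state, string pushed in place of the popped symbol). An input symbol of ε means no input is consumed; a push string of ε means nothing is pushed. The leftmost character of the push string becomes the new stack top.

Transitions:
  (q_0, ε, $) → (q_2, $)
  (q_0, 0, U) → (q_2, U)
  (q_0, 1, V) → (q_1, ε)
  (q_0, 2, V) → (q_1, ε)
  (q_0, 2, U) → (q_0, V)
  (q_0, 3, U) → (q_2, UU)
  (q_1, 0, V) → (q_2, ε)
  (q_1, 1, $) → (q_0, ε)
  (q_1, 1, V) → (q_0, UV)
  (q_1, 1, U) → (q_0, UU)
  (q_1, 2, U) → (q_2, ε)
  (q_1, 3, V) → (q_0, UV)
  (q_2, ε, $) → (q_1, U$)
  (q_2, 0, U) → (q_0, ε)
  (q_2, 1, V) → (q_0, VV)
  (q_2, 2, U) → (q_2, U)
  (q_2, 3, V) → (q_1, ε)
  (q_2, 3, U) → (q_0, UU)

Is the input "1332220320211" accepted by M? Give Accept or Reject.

(q_0, 1332220320211, $)
  ε-move, top $: go to q_2, push $ → (q_2, 1332220320211, $)
  ε-move, top $: go to q_1, push U$ → (q_1, 1332220320211, U$)
  read 1, top U: go to q_0, push UU → (q_0, 332220320211, UU$)
  read 3, top U: go to q_2, push UU → (q_2, 32220320211, UUU$)
  read 3, top U: go to q_0, push UU → (q_0, 2220320211, UUUU$)
  read 2, top U: go to q_0, push V → (q_0, 220320211, VUUU$)
  read 2, top V: go to q_1, push ε → (q_1, 20320211, UUU$)
  read 2, top U: go to q_2, push ε → (q_2, 0320211, UU$)
  read 0, top U: go to q_0, push ε → (q_0, 320211, U$)
  read 3, top U: go to q_2, push UU → (q_2, 20211, UU$)
  read 2, top U: go to q_2, push U → (q_2, 0211, UU$)
  read 0, top U: go to q_0, push ε → (q_0, 211, U$)
  read 2, top U: go to q_0, push V → (q_0, 11, V$)
  read 1, top V: go to q_1, push ε → (q_1, 1, $)
  read 1, top $: go to q_0, push ε → (q_0, ε, ε)
All input consumed and the stack is empty.

Accept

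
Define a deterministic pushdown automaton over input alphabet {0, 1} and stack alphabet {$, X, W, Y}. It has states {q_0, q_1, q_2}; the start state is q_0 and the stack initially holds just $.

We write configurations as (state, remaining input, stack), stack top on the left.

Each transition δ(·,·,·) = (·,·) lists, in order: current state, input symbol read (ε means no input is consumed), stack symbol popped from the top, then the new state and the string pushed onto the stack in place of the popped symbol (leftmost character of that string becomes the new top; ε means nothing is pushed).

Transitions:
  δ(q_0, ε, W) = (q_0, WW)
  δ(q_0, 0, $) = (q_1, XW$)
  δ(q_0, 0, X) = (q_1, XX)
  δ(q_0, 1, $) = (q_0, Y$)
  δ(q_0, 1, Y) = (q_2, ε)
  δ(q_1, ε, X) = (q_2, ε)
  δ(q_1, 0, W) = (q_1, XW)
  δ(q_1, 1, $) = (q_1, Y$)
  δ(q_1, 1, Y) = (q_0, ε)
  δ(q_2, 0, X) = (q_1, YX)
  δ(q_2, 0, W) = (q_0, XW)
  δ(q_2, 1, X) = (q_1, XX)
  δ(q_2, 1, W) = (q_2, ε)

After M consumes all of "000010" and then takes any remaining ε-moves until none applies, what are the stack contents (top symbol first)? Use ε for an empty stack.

XW$

(q_0, 000010, $) ⊢ (q_1, 00010, XW$) ⊢ (q_2, 00010, W$) ⊢ (q_0, 0010, XW$) ⊢ (q_1, 010, XXW$) ⊢ (q_2, 010, XW$) ⊢ (q_1, 10, YXW$) ⊢ (q_0, 0, XW$) ⊢ (q_1, ε, XXW$) ⊢ (q_2, ε, XW$)
All input consumed in state q_2 with stack XW$.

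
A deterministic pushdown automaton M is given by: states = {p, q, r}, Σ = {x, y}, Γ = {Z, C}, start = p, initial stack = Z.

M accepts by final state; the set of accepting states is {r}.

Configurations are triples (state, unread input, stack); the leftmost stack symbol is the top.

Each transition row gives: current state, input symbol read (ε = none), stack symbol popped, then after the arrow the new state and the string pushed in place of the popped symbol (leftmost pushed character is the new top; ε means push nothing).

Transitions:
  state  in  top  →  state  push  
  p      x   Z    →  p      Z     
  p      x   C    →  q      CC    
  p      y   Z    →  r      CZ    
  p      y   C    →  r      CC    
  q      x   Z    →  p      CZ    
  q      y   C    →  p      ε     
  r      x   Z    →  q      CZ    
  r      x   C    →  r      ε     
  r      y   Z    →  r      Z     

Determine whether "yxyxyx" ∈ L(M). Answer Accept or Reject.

Reject

(p, yxyxyx, Z)
  read y, top Z: go to r, push CZ → (r, xyxyx, CZ)
  read x, top C: go to r, push ε → (r, yxyx, Z)
  read y, top Z: go to r, push Z → (r, xyx, Z)
  read x, top Z: go to q, push CZ → (q, yx, CZ)
  read y, top C: go to p, push ε → (p, x, Z)
  read x, top Z: go to p, push Z → (p, ε, Z)
All input consumed; state p ∉ F and no further ε-move applies.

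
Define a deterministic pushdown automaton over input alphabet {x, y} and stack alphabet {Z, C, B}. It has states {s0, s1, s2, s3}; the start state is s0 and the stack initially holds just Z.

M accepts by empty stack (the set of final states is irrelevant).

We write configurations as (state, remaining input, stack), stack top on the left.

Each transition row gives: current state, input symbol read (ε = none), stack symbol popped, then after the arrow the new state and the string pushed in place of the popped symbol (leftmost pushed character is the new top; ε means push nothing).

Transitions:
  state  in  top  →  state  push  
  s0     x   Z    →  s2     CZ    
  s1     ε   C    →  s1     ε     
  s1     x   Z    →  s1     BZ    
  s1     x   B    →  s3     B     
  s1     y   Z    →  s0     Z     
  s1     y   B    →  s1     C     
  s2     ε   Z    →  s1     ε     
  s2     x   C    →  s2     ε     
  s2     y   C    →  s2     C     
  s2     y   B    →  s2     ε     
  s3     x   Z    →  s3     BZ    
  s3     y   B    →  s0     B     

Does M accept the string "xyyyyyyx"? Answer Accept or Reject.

(s0, xyyyyyyx, Z) ⊢ (s2, yyyyyyx, CZ) ⊢ (s2, yyyyyx, CZ) ⊢ (s2, yyyyx, CZ) ⊢ (s2, yyyx, CZ) ⊢ (s2, yyx, CZ) ⊢ (s2, yx, CZ) ⊢ (s2, x, CZ) ⊢ (s2, ε, Z) ⊢ (s1, ε, ε)
All input consumed and the stack is empty.

Accept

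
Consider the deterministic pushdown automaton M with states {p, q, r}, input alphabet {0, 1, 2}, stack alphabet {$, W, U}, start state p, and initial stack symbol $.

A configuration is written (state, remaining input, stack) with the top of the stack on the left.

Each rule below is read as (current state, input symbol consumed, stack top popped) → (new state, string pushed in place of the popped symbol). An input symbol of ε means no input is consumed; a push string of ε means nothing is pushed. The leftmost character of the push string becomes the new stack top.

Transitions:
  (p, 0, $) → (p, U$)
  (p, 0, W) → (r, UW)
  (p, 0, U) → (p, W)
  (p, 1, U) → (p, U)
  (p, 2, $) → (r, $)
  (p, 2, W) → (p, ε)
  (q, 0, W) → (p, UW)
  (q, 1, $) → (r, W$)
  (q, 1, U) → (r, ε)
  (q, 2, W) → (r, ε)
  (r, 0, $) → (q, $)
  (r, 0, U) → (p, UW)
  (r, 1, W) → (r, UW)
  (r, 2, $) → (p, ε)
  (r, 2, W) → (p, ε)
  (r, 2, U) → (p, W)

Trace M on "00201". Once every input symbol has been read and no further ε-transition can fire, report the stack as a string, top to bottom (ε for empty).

U$

(p, 00201, $) ⊢ (p, 0201, U$) ⊢ (p, 201, W$) ⊢ (p, 01, $) ⊢ (p, 1, U$) ⊢ (p, ε, U$)
All input consumed in state p with stack U$.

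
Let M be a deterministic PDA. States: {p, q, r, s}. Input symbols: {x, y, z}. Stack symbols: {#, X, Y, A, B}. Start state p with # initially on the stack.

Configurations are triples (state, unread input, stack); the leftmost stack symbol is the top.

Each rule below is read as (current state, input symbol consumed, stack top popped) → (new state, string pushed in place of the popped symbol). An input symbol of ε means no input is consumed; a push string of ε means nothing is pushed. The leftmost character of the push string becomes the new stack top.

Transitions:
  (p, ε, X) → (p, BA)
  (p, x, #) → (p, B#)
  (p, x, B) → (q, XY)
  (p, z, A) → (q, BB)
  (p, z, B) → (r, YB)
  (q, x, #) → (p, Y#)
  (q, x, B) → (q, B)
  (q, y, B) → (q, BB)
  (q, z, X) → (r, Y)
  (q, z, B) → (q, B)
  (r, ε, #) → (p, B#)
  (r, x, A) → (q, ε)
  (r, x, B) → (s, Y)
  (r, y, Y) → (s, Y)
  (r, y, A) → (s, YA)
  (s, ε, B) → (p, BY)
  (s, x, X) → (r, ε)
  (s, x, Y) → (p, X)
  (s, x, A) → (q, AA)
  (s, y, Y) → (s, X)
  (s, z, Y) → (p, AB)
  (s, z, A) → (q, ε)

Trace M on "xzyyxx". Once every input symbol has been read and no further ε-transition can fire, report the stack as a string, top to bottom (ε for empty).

(p, xzyyxx, #) ⊢ (p, zyyxx, B#) ⊢ (r, yyxx, YB#) ⊢ (s, yxx, YB#) ⊢ (s, xx, XB#) ⊢ (r, x, B#) ⊢ (s, ε, Y#)
All input consumed in state s with stack Y#.

Y#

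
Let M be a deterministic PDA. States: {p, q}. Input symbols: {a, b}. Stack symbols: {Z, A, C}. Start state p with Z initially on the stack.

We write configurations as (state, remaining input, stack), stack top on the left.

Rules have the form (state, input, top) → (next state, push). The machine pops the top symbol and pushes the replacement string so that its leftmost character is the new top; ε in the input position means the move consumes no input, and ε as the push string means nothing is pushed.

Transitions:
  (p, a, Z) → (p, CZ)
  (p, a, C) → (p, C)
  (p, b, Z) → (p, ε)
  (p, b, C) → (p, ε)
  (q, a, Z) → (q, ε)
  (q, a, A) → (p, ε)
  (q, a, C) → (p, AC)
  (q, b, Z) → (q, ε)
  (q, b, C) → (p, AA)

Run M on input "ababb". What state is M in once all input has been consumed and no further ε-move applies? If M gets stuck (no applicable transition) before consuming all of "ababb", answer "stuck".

p

(p, ababb, Z) ⊢ (p, babb, CZ) ⊢ (p, abb, Z) ⊢ (p, bb, CZ) ⊢ (p, b, Z) ⊢ (p, ε, ε)
All input consumed; M is in state p.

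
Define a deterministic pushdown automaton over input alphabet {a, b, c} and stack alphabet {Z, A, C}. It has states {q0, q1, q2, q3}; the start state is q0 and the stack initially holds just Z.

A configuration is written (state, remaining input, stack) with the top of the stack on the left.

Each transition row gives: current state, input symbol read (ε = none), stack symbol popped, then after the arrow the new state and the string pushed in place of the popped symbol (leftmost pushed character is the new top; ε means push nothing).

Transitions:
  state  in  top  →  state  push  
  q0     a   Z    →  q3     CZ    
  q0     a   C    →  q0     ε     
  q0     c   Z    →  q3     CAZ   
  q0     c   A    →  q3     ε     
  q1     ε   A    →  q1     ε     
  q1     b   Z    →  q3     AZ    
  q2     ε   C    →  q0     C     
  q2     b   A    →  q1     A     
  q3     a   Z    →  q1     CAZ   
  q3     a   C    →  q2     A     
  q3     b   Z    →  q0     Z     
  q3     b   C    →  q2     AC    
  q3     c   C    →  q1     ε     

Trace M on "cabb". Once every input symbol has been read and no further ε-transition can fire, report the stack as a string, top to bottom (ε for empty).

(q0, cabb, Z)
  read c, top Z: go to q3, push CAZ → (q3, abb, CAZ)
  read a, top C: go to q2, push A → (q2, bb, AAZ)
  read b, top A: go to q1, push A → (q1, b, AAZ)
  ε-move, top A: go to q1, push ε → (q1, b, AZ)
  ε-move, top A: go to q1, push ε → (q1, b, Z)
  read b, top Z: go to q3, push AZ → (q3, ε, AZ)
All input consumed in state q3 with stack AZ.

AZ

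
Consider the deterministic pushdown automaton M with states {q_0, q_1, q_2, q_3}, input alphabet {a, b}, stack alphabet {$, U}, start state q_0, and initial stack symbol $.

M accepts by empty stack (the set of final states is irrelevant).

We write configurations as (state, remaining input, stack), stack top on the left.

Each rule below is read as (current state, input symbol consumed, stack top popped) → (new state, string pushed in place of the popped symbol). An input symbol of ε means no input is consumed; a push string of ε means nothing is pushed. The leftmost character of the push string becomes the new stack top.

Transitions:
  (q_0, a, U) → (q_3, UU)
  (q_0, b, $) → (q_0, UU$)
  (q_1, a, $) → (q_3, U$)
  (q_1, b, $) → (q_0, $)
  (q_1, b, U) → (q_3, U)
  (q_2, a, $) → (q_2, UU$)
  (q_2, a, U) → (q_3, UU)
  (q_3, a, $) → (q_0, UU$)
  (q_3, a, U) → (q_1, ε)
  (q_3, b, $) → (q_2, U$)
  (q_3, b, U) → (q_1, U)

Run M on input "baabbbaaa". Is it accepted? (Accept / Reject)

(q_0, baabbbaaa, $)
  read b, top $: go to q_0, push UU$ → (q_0, aabbbaaa, UU$)
  read a, top U: go to q_3, push UU → (q_3, abbbaaa, UUU$)
  read a, top U: go to q_1, push ε → (q_1, bbbaaa, UU$)
  read b, top U: go to q_3, push U → (q_3, bbaaa, UU$)
  read b, top U: go to q_1, push U → (q_1, baaa, UU$)
  read b, top U: go to q_3, push U → (q_3, aaa, UU$)
  read a, top U: go to q_1, push ε → (q_1, aa, U$)
No transition applies at (q_1, aa, U$); input not fully consumed.

Reject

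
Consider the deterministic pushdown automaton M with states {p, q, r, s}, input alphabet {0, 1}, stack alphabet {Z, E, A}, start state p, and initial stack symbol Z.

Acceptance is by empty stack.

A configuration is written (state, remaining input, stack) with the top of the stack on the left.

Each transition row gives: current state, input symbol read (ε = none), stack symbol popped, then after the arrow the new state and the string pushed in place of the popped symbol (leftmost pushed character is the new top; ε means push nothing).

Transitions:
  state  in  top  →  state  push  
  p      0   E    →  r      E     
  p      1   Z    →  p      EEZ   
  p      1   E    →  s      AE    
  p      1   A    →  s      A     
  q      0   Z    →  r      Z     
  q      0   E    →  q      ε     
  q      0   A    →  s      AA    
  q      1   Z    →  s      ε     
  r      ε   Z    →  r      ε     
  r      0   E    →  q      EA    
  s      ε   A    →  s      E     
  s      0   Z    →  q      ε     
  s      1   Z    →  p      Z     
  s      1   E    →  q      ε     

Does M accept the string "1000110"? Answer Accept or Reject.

(p, 1000110, Z)
  read 1, top Z: go to p, push EEZ → (p, 000110, EEZ)
  read 0, top E: go to r, push E → (r, 00110, EEZ)
  read 0, top E: go to q, push EA → (q, 0110, EAEZ)
  read 0, top E: go to q, push ε → (q, 110, AEZ)
No transition applies at (q, 110, AEZ); input not fully consumed.

Reject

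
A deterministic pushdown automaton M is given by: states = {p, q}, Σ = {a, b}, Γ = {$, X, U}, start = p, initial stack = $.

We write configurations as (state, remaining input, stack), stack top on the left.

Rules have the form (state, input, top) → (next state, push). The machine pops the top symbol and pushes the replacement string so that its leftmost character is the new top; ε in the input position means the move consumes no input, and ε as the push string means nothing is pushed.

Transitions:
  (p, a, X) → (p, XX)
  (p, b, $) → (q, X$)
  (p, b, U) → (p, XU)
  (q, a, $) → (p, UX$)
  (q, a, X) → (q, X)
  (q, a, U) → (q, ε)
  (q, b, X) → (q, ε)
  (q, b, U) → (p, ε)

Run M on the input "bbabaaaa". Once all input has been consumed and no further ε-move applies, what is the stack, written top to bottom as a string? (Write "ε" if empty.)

XXXXXUX$

(p, bbabaaaa, $)
  read b, top $: go to q, push X$ → (q, babaaaa, X$)
  read b, top X: go to q, push ε → (q, abaaaa, $)
  read a, top $: go to p, push UX$ → (p, baaaa, UX$)
  read b, top U: go to p, push XU → (p, aaaa, XUX$)
  read a, top X: go to p, push XX → (p, aaa, XXUX$)
  read a, top X: go to p, push XX → (p, aa, XXXUX$)
  read a, top X: go to p, push XX → (p, a, XXXXUX$)
  read a, top X: go to p, push XX → (p, ε, XXXXXUX$)
All input consumed in state p with stack XXXXXUX$.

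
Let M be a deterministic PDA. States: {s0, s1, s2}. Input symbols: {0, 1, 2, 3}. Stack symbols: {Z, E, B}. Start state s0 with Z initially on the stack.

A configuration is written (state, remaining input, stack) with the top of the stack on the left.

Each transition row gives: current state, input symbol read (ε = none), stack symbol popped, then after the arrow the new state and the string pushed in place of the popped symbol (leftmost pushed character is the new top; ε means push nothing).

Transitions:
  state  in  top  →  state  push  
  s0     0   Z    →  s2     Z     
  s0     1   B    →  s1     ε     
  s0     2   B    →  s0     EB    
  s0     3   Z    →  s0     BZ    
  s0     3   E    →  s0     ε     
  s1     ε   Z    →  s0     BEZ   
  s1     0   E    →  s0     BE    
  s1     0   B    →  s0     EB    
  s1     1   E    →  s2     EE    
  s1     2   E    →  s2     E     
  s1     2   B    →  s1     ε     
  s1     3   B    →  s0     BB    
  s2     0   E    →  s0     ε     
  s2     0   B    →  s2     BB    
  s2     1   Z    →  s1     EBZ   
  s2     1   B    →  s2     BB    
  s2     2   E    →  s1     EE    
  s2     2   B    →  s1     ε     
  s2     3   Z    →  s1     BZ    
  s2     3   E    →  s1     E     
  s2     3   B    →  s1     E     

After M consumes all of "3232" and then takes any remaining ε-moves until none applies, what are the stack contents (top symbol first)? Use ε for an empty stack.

(s0, 3232, Z) ⊢ (s0, 232, BZ) ⊢ (s0, 32, EBZ) ⊢ (s0, 2, BZ) ⊢ (s0, ε, EBZ)
All input consumed in state s0 with stack EBZ.

EBZ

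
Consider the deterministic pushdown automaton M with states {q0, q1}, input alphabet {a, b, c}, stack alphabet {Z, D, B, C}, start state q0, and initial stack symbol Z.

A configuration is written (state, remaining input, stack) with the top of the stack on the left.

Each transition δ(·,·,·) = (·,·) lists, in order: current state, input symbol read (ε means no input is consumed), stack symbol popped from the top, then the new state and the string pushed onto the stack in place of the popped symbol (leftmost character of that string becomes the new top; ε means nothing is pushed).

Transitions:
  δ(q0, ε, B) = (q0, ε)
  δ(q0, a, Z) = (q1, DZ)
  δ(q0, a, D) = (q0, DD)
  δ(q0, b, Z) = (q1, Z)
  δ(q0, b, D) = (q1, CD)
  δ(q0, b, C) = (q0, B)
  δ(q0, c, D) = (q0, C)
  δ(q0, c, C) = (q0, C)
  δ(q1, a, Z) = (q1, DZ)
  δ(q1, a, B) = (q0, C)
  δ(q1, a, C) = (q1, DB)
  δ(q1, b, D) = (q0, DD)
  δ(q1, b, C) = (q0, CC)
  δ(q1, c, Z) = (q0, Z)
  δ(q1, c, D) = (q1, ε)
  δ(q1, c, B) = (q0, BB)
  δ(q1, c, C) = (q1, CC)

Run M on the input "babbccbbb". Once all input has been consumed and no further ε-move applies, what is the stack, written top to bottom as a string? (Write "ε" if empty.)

CCDDZ

(q0, babbccbbb, Z) ⊢ (q1, abbccbbb, Z) ⊢ (q1, bbccbbb, DZ) ⊢ (q0, bccbbb, DDZ) ⊢ (q1, ccbbb, CDDZ) ⊢ (q1, cbbb, CCDDZ) ⊢ (q1, bbb, CCCDDZ) ⊢ (q0, bb, CCCCDDZ) ⊢ (q0, b, BCCCDDZ) ⊢ (q0, b, CCCDDZ) ⊢ (q0, ε, BCCDDZ) ⊢ (q0, ε, CCDDZ)
All input consumed in state q0 with stack CCDDZ.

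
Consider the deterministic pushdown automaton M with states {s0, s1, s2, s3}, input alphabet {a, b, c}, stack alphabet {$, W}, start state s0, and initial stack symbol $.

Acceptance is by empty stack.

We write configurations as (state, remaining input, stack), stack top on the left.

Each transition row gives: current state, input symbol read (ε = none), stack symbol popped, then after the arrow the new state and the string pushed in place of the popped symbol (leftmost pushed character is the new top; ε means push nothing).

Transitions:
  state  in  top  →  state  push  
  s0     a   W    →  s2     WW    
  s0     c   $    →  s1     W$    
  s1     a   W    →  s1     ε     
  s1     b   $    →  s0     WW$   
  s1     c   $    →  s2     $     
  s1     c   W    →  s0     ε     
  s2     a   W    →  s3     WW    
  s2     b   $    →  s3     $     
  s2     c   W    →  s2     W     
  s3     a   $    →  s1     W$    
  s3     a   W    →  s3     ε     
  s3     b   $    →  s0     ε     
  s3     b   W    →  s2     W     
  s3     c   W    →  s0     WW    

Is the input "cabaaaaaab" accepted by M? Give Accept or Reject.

Accept

(s0, cabaaaaaab, $) ⊢ (s1, abaaaaaab, W$) ⊢ (s1, baaaaaab, $) ⊢ (s0, aaaaaab, WW$) ⊢ (s2, aaaaab, WWW$) ⊢ (s3, aaaab, WWWW$) ⊢ (s3, aaab, WWW$) ⊢ (s3, aab, WW$) ⊢ (s3, ab, W$) ⊢ (s3, b, $) ⊢ (s0, ε, ε)
All input consumed and the stack is empty.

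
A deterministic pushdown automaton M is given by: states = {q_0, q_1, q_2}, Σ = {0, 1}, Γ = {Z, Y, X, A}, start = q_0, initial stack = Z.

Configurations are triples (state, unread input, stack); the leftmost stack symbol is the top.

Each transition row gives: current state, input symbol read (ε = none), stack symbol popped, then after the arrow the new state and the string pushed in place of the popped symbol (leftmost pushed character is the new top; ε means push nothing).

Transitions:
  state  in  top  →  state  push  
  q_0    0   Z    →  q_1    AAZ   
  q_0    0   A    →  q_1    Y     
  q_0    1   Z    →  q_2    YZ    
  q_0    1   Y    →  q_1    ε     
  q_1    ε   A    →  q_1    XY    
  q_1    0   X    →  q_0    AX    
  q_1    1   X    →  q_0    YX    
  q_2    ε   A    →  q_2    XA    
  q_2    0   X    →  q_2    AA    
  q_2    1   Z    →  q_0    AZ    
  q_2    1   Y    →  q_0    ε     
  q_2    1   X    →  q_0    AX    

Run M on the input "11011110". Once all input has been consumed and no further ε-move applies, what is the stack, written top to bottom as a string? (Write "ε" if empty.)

(q_0, 11011110, Z)
  read 1, top Z: go to q_2, push YZ → (q_2, 1011110, YZ)
  read 1, top Y: go to q_0, push ε → (q_0, 011110, Z)
  read 0, top Z: go to q_1, push AAZ → (q_1, 11110, AAZ)
  ε-move, top A: go to q_1, push XY → (q_1, 11110, XYAZ)
  read 1, top X: go to q_0, push YX → (q_0, 1110, YXYAZ)
  read 1, top Y: go to q_1, push ε → (q_1, 110, XYAZ)
  read 1, top X: go to q_0, push YX → (q_0, 10, YXYAZ)
  read 1, top Y: go to q_1, push ε → (q_1, 0, XYAZ)
  read 0, top X: go to q_0, push AX → (q_0, ε, AXYAZ)
All input consumed in state q_0 with stack AXYAZ.

AXYAZ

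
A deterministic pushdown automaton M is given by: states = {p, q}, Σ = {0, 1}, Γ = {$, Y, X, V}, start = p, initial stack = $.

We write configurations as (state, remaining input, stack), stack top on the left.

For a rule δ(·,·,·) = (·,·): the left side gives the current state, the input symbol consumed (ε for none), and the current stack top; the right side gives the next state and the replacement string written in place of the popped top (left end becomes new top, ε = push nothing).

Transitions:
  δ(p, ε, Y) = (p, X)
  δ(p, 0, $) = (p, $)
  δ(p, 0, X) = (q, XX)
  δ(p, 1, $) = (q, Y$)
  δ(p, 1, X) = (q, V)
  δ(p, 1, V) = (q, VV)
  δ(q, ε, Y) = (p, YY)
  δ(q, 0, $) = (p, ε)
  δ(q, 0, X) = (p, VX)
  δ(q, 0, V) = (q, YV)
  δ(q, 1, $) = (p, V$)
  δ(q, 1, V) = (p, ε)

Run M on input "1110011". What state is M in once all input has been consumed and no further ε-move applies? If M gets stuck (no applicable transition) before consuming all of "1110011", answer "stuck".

p

(p, 1110011, $) ⊢ (q, 110011, Y$) ⊢ (p, 110011, YY$) ⊢ (p, 110011, XY$) ⊢ (q, 10011, VY$) ⊢ (p, 0011, Y$) ⊢ (p, 0011, X$) ⊢ (q, 011, XX$) ⊢ (p, 11, VXX$) ⊢ (q, 1, VVXX$) ⊢ (p, ε, VXX$)
All input consumed; M is in state p.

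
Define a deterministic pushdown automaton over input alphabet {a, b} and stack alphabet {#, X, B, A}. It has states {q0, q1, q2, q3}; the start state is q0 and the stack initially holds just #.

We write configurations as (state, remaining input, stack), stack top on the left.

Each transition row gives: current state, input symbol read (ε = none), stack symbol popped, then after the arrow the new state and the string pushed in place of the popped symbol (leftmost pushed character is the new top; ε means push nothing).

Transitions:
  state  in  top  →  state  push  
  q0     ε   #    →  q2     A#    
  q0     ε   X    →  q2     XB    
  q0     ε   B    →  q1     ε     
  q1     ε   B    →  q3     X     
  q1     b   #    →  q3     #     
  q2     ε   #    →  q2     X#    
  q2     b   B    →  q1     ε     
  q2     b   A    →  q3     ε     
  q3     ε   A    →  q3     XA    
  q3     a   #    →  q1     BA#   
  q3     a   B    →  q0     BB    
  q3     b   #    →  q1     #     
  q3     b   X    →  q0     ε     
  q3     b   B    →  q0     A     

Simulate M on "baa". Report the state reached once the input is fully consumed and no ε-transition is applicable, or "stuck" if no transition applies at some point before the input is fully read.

(q0, baa, #)
  ε-move, top #: go to q2, push A# → (q2, baa, A#)
  read b, top A: go to q3, push ε → (q3, aa, #)
  read a, top #: go to q1, push BA# → (q1, a, BA#)
  ε-move, top B: go to q3, push X → (q3, a, XA#)
No transition for (q3, a, top X); M blocks with input a remaining.

stuck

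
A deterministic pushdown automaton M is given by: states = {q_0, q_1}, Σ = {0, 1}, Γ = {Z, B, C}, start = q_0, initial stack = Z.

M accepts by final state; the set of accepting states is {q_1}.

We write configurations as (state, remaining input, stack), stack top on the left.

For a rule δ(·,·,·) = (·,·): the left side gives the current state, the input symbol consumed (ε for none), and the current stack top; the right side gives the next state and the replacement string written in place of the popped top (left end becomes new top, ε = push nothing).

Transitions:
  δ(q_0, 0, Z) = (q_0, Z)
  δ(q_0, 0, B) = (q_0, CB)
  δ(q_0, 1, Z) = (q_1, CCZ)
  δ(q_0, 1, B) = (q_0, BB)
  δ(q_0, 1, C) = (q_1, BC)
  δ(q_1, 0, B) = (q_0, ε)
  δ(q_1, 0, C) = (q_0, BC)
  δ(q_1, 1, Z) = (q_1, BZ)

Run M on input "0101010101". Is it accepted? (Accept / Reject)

Accept

(q_0, 0101010101, Z)
  read 0, top Z: go to q_0, push Z → (q_0, 101010101, Z)
  read 1, top Z: go to q_1, push CCZ → (q_1, 01010101, CCZ)
  read 0, top C: go to q_0, push BC → (q_0, 1010101, BCCZ)
  read 1, top B: go to q_0, push BB → (q_0, 010101, BBCCZ)
  read 0, top B: go to q_0, push CB → (q_0, 10101, CBBCCZ)
  read 1, top C: go to q_1, push BC → (q_1, 0101, BCBBCCZ)
  read 0, top B: go to q_0, push ε → (q_0, 101, CBBCCZ)
  read 1, top C: go to q_1, push BC → (q_1, 01, BCBBCCZ)
  read 0, top B: go to q_0, push ε → (q_0, 1, CBBCCZ)
  read 1, top C: go to q_1, push BC → (q_1, ε, BCBBCCZ)
All input consumed; state q_1 ∈ F.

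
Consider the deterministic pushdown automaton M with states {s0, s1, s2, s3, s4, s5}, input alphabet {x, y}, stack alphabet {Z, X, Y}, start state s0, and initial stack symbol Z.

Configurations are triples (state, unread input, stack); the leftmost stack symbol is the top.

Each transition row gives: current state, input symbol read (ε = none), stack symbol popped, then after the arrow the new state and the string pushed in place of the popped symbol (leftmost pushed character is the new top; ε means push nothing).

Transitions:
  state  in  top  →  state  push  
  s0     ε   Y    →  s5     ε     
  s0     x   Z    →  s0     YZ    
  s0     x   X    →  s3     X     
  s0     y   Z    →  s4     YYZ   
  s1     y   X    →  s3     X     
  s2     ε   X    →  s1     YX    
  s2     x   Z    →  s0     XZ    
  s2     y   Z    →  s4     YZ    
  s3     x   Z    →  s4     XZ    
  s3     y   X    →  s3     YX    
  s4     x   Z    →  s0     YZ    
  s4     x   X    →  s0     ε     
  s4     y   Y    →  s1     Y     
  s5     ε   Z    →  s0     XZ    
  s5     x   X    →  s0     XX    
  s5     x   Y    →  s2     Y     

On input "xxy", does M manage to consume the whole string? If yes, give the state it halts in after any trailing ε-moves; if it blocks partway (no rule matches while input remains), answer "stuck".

s3

(s0, xxy, Z)
  read x, top Z: go to s0, push YZ → (s0, xy, YZ)
  ε-move, top Y: go to s5, push ε → (s5, xy, Z)
  ε-move, top Z: go to s0, push XZ → (s0, xy, XZ)
  read x, top X: go to s3, push X → (s3, y, XZ)
  read y, top X: go to s3, push YX → (s3, ε, YXZ)
All input consumed; M is in state s3.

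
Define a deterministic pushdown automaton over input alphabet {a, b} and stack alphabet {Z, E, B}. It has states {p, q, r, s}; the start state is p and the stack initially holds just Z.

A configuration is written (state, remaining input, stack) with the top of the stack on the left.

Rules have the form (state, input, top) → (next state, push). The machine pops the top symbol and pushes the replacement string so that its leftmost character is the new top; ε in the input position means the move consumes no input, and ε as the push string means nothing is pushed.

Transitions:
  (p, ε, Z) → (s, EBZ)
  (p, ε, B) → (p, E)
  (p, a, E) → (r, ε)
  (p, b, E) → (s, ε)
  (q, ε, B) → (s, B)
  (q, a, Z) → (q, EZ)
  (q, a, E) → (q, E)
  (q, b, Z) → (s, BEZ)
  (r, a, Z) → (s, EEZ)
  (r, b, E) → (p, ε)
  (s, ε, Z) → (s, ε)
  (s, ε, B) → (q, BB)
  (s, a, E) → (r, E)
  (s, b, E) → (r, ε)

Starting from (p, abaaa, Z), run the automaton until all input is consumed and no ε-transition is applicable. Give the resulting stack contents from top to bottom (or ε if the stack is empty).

(p, abaaa, Z) ⊢ (s, abaaa, EBZ) ⊢ (r, baaa, EBZ) ⊢ (p, aaa, BZ) ⊢ (p, aaa, EZ) ⊢ (r, aa, Z) ⊢ (s, a, EEZ) ⊢ (r, ε, EEZ)
All input consumed in state r with stack EEZ.

EEZ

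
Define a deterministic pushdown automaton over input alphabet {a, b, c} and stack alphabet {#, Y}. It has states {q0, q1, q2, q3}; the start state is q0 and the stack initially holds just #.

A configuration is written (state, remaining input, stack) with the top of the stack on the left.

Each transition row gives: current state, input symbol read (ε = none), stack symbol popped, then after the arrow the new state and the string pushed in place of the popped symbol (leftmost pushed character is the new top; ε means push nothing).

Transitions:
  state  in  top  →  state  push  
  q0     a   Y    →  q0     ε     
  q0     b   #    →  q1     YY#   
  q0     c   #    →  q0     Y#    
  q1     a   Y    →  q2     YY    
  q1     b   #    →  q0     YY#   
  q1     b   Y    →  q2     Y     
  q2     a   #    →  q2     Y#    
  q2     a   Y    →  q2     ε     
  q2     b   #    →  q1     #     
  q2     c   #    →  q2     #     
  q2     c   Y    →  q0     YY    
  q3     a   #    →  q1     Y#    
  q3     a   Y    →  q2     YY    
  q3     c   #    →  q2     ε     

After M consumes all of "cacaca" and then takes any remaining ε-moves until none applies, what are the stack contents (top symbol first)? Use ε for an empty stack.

#

(q0, cacaca, #)
  read c, top #: go to q0, push Y# → (q0, acaca, Y#)
  read a, top Y: go to q0, push ε → (q0, caca, #)
  read c, top #: go to q0, push Y# → (q0, aca, Y#)
  read a, top Y: go to q0, push ε → (q0, ca, #)
  read c, top #: go to q0, push Y# → (q0, a, Y#)
  read a, top Y: go to q0, push ε → (q0, ε, #)
All input consumed in state q0 with stack #.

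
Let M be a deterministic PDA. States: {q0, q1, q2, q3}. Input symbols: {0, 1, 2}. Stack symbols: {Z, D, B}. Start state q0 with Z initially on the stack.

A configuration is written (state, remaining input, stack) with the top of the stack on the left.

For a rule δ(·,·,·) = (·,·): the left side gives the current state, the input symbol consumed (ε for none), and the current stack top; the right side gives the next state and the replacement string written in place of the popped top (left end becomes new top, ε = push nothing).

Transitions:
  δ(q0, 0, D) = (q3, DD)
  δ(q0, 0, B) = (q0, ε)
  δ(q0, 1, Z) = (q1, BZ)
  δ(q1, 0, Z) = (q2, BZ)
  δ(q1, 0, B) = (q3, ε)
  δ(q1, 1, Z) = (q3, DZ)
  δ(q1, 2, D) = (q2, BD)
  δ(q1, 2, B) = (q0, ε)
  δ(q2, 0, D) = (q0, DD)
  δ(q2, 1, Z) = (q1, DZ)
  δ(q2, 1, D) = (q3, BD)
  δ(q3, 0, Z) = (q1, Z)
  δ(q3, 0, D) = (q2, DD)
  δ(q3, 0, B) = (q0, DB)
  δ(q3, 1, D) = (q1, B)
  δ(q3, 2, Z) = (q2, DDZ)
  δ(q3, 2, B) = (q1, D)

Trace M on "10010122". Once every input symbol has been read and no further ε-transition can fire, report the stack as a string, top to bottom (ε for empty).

(q0, 10010122, Z)
  read 1, top Z: go to q1, push BZ → (q1, 0010122, BZ)
  read 0, top B: go to q3, push ε → (q3, 010122, Z)
  read 0, top Z: go to q1, push Z → (q1, 10122, Z)
  read 1, top Z: go to q3, push DZ → (q3, 0122, DZ)
  read 0, top D: go to q2, push DD → (q2, 122, DDZ)
  read 1, top D: go to q3, push BD → (q3, 22, BDDZ)
  read 2, top B: go to q1, push D → (q1, 2, DDDZ)
  read 2, top D: go to q2, push BD → (q2, ε, BDDDZ)
All input consumed in state q2 with stack BDDDZ.

BDDDZ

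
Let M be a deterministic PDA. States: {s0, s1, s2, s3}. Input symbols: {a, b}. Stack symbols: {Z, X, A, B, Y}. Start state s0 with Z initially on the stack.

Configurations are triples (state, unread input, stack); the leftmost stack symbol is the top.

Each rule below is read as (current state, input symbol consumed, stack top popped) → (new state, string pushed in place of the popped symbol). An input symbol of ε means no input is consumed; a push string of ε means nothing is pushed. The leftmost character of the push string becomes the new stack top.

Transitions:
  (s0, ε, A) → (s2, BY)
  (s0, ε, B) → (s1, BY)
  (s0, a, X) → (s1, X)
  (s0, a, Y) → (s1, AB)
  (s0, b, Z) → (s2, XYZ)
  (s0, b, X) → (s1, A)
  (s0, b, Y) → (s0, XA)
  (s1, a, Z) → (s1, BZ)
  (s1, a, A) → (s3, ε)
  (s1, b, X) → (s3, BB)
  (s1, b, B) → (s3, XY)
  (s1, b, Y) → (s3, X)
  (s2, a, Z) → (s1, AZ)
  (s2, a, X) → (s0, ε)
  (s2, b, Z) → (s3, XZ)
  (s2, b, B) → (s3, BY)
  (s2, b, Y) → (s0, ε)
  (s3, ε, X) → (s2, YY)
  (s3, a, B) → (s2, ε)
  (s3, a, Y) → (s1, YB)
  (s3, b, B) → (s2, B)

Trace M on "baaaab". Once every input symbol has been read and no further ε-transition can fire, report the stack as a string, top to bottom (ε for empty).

YYZ

(s0, baaaab, Z)
  read b, top Z: go to s2, push XYZ → (s2, aaaab, XYZ)
  read a, top X: go to s0, push ε → (s0, aaab, YZ)
  read a, top Y: go to s1, push AB → (s1, aab, ABZ)
  read a, top A: go to s3, push ε → (s3, ab, BZ)
  read a, top B: go to s2, push ε → (s2, b, Z)
  read b, top Z: go to s3, push XZ → (s3, ε, XZ)
  ε-move, top X: go to s2, push YY → (s2, ε, YYZ)
All input consumed in state s2 with stack YYZ.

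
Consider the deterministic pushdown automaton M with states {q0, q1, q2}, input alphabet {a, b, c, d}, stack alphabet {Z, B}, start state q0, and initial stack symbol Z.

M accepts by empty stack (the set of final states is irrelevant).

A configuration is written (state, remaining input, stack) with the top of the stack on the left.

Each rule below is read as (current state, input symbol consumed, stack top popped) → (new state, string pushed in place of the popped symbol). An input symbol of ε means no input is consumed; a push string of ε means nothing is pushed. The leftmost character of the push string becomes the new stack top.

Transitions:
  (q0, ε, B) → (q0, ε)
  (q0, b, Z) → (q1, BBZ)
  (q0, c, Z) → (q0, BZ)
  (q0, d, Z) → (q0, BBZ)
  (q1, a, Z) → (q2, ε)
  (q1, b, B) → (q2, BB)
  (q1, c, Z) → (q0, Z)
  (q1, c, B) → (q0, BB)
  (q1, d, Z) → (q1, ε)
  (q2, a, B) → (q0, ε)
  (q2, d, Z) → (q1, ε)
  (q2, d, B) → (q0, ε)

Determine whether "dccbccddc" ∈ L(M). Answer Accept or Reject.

Reject

(q0, dccbccddc, Z) ⊢ (q0, ccbccddc, BBZ) ⊢ (q0, ccbccddc, BZ) ⊢ (q0, ccbccddc, Z) ⊢ (q0, cbccddc, BZ) ⊢ (q0, cbccddc, Z) ⊢ (q0, bccddc, BZ) ⊢ (q0, bccddc, Z) ⊢ (q1, ccddc, BBZ) ⊢ (q0, cddc, BBBZ) ⊢ (q0, cddc, BBZ) ⊢ (q0, cddc, BZ) ⊢ (q0, cddc, Z) ⊢ (q0, ddc, BZ) ⊢ (q0, ddc, Z) ⊢ (q0, dc, BBZ) ⊢ (q0, dc, BZ) ⊢ (q0, dc, Z) ⊢ (q0, c, BBZ) ⊢ (q0, c, BZ) ⊢ (q0, c, Z) ⊢ (q0, ε, BZ) ⊢ (q0, ε, Z)
All input consumed; stack is Z, not empty, and no further ε-move applies.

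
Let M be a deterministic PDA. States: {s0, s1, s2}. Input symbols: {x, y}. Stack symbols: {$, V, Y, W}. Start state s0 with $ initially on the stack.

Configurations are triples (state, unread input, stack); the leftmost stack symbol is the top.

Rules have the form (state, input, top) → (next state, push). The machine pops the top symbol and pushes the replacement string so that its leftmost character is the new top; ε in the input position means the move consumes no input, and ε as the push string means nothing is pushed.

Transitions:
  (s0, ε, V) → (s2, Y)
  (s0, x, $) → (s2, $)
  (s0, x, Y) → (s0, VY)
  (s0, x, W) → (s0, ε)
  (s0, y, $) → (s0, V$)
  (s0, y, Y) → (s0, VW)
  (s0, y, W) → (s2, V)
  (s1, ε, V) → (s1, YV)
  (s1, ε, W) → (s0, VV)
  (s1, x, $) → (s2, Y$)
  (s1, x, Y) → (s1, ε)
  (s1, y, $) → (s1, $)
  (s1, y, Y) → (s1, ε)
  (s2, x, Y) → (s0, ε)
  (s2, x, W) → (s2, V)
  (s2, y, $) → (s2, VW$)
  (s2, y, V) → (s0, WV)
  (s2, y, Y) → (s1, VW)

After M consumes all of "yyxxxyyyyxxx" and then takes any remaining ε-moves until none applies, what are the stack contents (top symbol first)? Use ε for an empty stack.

YVW$

(s0, yyxxxyyyyxxx, $)
  read y, top $: go to s0, push V$ → (s0, yxxxyyyyxxx, V$)
  ε-move, top V: go to s2, push Y → (s2, yxxxyyyyxxx, Y$)
  read y, top Y: go to s1, push VW → (s1, xxxyyyyxxx, VW$)
  ε-move, top V: go to s1, push YV → (s1, xxxyyyyxxx, YVW$)
  read x, top Y: go to s1, push ε → (s1, xxyyyyxxx, VW$)
  ε-move, top V: go to s1, push YV → (s1, xxyyyyxxx, YVW$)
  read x, top Y: go to s1, push ε → (s1, xyyyyxxx, VW$)
  ε-move, top V: go to s1, push YV → (s1, xyyyyxxx, YVW$)
  read x, top Y: go to s1, push ε → (s1, yyyyxxx, VW$)
  ε-move, top V: go to s1, push YV → (s1, yyyyxxx, YVW$)
  read y, top Y: go to s1, push ε → (s1, yyyxxx, VW$)
  ε-move, top V: go to s1, push YV → (s1, yyyxxx, YVW$)
  read y, top Y: go to s1, push ε → (s1, yyxxx, VW$)
  ε-move, top V: go to s1, push YV → (s1, yyxxx, YVW$)
  read y, top Y: go to s1, push ε → (s1, yxxx, VW$)
  ε-move, top V: go to s1, push YV → (s1, yxxx, YVW$)
  read y, top Y: go to s1, push ε → (s1, xxx, VW$)
  ε-move, top V: go to s1, push YV → (s1, xxx, YVW$)
  read x, top Y: go to s1, push ε → (s1, xx, VW$)
  ε-move, top V: go to s1, push YV → (s1, xx, YVW$)
  read x, top Y: go to s1, push ε → (s1, x, VW$)
  ε-move, top V: go to s1, push YV → (s1, x, YVW$)
  read x, top Y: go to s1, push ε → (s1, ε, VW$)
  ε-move, top V: go to s1, push YV → (s1, ε, YVW$)
All input consumed in state s1 with stack YVW$.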